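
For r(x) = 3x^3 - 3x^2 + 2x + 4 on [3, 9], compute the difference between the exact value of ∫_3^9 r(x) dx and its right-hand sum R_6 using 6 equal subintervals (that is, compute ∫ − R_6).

-1002

Exact integral: ∫_3^9 r(x) dx = 4254.
R_6 = 5256.
Error = 4254 − 5256 = -1002.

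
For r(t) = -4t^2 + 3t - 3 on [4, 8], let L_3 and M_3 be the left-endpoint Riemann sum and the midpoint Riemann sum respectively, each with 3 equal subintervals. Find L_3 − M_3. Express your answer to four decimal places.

112.8889

L_3 ≈ -422.074074.
M_3 ≈ -534.962963.
L_3 − M_3 ≈ 112.8889.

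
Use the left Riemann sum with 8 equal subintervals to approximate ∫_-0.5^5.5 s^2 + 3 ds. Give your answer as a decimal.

Δs = (5.5 − (-0.5))/8 = 0.75.
Left endpoints: -0.5, 0.25, 1, 1.75, 2.5, 3.25, 4, 4.75.
f(-0.5) = 3.25, f(0.25) = 3.0625, f(1) = 4, f(1.75) = 6.0625, f(2.5) = 9.25, f(3.25) = 13.5625, f(4) = 19, f(4.75) = 25.5625.
Sum = Δs · [f(-0.5) + f(0.25) + f(1) + ...].
Sum = 62.8125.

62.8125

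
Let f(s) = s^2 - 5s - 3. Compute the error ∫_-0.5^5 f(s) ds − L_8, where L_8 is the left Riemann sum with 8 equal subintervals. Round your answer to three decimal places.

-1.379

Exact integral: ∫_-0.5^5 f(s) ds ≈ -36.66667.
L_8 ≈ -35.28809.
Error ≈ -36.66667 − (-35.28809) ≈ -1.379.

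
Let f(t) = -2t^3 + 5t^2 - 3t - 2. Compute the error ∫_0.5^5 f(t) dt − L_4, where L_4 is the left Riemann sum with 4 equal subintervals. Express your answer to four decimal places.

-67.5527

Exact integral: ∫_0.5^5 f(t) dt = -150.46875.
L_4 ≈ -82.916016.
Error ≈ -150.46875 − (-82.916016) ≈ -67.5527.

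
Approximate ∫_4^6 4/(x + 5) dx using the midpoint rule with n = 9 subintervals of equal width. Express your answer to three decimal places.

Δx = (6 − 4)/9 = 2/9.
Midpoints: 37/9, 13/3, 41/9, 43/9, 5, 47/9, 49/9, 17/3, 53/9.
f(37/9) = 18/41, f(13/3) = 3/7, f(41/9) = 18/43, f(43/9) = 9/22, f(5) = 0.4, f(47/9) = 9/23, f(49/9) = 18/47, f(17/3) = 0.375, f(53/9) = 18/49.
Sum = Δx · [f(37/9) + f(13/3) + f(41/9) + ...].
Sum ≈ 0.803.

0.803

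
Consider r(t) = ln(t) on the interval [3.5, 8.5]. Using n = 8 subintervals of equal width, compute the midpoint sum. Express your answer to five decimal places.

Δt = (8.5 − 3.5)/8 = 0.625.
Midpoints: 3.8125, 4.4375, 5.0625, 5.6875, 6.3125, 6.9375, 7.5625, 8.1875.
r(3.8125) ≈ 1.33829, r(4.4375) ≈ 1.49009, r(5.0625) ≈ 1.62186, r(5.6875) ≈ 1.73827, r(6.3125) ≈ 1.84253, r(6.9375) ≈ 1.93694, r(7.5625) ≈ 2.02320, r(8.1875) ≈ 2.10261.
Sum = Δt · [r(3.8125) + r(4.4375) + r(5.0625) + ...].
Sum ≈ 8.80862.

8.80862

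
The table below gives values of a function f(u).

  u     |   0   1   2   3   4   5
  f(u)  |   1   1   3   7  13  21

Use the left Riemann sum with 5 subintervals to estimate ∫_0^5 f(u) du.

Δu = 1.
Sum = 1·[1 + 1 + 3 + 7 + 13] = 25.

25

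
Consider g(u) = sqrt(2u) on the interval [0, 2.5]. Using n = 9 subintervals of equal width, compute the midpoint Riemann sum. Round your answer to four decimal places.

Δu = (2.5 − 0)/9 = 5/18.
Midpoints: 5/36, 5/12, 25/36, 35/36, 1.25, 55/36, 65/36, 25/12, 85/36.
g(5/36) ≈ 0.5270, g(5/12) ≈ 0.9129, g(25/36) ≈ 1.1785, g(35/36) ≈ 1.3944, g(1.25) ≈ 1.5811, g(55/36) ≈ 1.7480, g(65/36) ≈ 1.9003, g(25/12) ≈ 2.0412, g(85/36) ≈ 2.1731.
Sum = Δu · [g(5/36) + g(5/12) + g(25/36) + ...].
Sum ≈ 3.7379.

3.7379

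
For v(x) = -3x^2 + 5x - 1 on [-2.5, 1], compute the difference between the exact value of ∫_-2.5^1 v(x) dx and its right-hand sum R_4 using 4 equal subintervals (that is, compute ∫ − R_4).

-13.20703125

Exact integral: ∫_-2.5^1 v(x) dx = -33.25.
R_4 = -20.04296875.
Error = -33.25 − (-20.04296875) = -13.20703125.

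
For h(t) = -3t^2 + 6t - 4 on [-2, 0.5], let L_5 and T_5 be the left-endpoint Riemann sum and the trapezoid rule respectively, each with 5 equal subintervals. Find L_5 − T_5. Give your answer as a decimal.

-6.5625

L_5 = -36.25.
T_5 = -29.6875.
L_5 − T_5 = -6.5625.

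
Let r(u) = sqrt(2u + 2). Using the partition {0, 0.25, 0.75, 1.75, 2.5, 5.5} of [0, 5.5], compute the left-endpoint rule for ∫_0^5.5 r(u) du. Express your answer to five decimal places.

12.71111

Subinterval widths: 0.25, 0.5, 1, 0.75, 3.
Left endpoints: 0, 0.25, 0.75, 1.75, 2.5.
r(0) ≈ 1.41421, r(0.25) ≈ 1.58114, r(0.75) ≈ 1.87083, r(1.75) ≈ 2.34521, r(2.5) ≈ 2.64575.
Sum = Σ Δu_i · r(u_i).
Sum ≈ 12.71111.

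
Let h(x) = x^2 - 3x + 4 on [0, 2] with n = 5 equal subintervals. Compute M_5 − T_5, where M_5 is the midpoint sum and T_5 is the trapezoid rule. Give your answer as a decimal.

-0.08

M_5 = 4.64.
T_5 = 4.72.
M_5 − T_5 = -0.08.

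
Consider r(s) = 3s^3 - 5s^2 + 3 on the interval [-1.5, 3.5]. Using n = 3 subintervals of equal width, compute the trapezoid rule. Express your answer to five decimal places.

Δs = (3.5 − (-1.5))/3 = 5/3.
r(-1.5) = -18.375, r(1/6) = 2.875, r(11/6) = 337/72, r(3.5) = 70.375.
T_3 = (Δs/2)·[r(s_0) + 2r(s_1) + 2r(s_2) + r(s_3)].
Sum ≈ 55.92593.

55.92593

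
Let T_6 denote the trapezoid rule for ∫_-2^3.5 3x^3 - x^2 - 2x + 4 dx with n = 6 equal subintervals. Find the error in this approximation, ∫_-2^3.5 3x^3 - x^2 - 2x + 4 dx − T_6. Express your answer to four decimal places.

Exact integral: ∫_-2^3.5 f(x) dx ≈ 97.338542.
T_6 ≈ 101.767506.
Error ≈ 97.338542 − 101.767506 ≈ -4.4290.

-4.4290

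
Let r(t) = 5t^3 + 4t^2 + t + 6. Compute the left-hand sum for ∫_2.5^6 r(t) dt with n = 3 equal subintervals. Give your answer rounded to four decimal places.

1272.1204

Δt = (6 − 2.5)/3 = 7/6.
Left endpoints: 2.5, 11/3, 29/6.
r(2.5) = 111.625, r(11/3) = 8368/27, r(29/6) = 144469/216.
Sum = Δt · [r(2.5) + r(11/3) + r(29/6)].
Sum ≈ 1272.1204.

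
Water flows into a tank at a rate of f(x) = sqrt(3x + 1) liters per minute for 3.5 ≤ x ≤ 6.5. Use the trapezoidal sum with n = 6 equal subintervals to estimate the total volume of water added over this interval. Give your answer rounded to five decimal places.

Δx = (6.5 − 3.5)/6 = 0.5.
f(3.5) ≈ 3.39116, f(4) ≈ 3.60555, f(4.5) ≈ 3.80789, f(5) ≈ 4.00000, f(5.5) ≈ 4.18330, f(6) ≈ 4.35890, f(6.5) ≈ 4.52769.
T_6 = (Δx/2)·[f(x_0) + 2f(x_1) + ... + 2f(x_{5}) + f(x_6)].
Sum ≈ 11.95753.

11.95753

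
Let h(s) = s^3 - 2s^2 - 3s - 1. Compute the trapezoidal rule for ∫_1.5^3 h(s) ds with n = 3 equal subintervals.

-8.09375

Δs = (3 − 1.5)/3 = 0.5.
h(1.5) = -6.625, h(2) = -7, h(2.5) = -5.375, h(3) = -1.
T_3 = (Δs/2)·[h(s_0) + 2h(s_1) + 2h(s_2) + h(s_3)].
Sum = -8.09375.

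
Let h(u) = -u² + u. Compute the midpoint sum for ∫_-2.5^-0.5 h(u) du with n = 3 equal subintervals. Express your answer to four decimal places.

Δu = (-0.5 − (-2.5))/3 = 2/3.
Midpoints: -13/6, -1.5, -5/6.
h(-13/6) = -247/36, h(-1.5) = -3.75, h(-5/6) = -55/36.
Sum = Δu · [h(-13/6) + h(-1.5) + h(-5/6)].
Sum ≈ -8.0926.

-8.0926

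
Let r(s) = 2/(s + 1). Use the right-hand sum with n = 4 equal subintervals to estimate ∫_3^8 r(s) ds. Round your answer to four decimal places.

1.4612

Δs = (8 − 3)/4 = 1.25.
Right endpoints: 4.25, 5.5, 6.75, 8.
r(4.25) = 8/21, r(5.5) = 4/13, r(6.75) = 8/31, r(8) = 2/9.
Sum = Δs · [r(4.25) + r(5.5) + r(6.75) + r(8)].
Sum ≈ 1.4612.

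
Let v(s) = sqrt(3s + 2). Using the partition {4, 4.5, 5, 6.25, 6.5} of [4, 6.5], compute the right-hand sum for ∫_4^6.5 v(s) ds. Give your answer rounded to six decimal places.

Subinterval widths: 0.5, 0.5, 1.25, 0.25.
Right endpoints: 4.5, 5, 6.25, 6.5.
v(4.5) ≈ 3.937004, v(5) ≈ 4.123106, v(6.25) ≈ 4.555217, v(6.5) ≈ 4.636809.
Sum = Σ Δs_i · v(s_i).
Sum ≈ 10.883278.

10.883278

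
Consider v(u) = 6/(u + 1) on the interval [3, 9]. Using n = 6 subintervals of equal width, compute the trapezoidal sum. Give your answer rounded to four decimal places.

Δu = (9 − 3)/6 = 1.
v(3) = 1.5, v(4) = 1.2, v(5) = 1, v(6) = 6/7, v(7) = 0.75, v(8) = 2/3, v(9) = 0.6.
T_6 = (Δu/2)·[v(u_0) + 2v(u_1) + ... + 2v(u_{5}) + v(u_6)].
Sum ≈ 5.5238.

5.5238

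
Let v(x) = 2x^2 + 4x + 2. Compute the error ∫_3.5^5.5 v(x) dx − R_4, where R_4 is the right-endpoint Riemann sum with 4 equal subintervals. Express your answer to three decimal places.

-11.167

Exact integral: ∫_3.5^5.5 v(x) dx ≈ 122.33333.
R_4 = 133.5.
Error ≈ 122.33333 − 133.5 ≈ -11.167.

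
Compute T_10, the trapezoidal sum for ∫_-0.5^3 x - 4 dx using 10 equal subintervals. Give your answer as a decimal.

Δx = (3 − (-0.5))/10 = 0.35.
f(-0.5) = -4.5, f(-0.15) = -4.15, f(0.2) = -3.8, f(0.55) = -3.45, f(0.9) = -3.1, f(1.25) = -2.75, f(1.6) = -2.4, f(1.95) = -2.05, f(2.3) = -1.7, f(2.65) = -1.35, f(3) = -1.
T_10 = (Δx/2)·[f(x_0) + 2f(x_1) + ... + 2f(x_{9}) + f(x_10)].
Sum = -9.625.

-9.625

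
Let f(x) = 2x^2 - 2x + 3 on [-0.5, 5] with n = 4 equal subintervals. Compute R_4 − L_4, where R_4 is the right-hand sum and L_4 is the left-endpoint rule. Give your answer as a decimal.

R_4 = 105.1015625.
L_4 = 52.1640625.
R_4 − L_4 = 52.9375.

52.9375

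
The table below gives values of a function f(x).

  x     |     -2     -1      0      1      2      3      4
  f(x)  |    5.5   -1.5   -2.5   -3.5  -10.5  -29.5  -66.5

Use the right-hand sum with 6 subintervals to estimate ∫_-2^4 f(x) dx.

-114

Δx = 1.
Sum = 1·[(-1.5) + (-2.5) + (-3.5) + (-10.5) + (-29.5) + (-66.5)] = -114.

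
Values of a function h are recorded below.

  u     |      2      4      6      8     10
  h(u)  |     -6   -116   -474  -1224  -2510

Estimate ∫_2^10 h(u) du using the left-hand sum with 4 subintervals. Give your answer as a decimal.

-3640

Δu = 2.
Sum = 2·[(-6) + (-116) + (-474) + (-1224)] = -3640.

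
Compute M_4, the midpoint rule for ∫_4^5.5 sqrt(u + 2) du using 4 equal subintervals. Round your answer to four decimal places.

Δu = (5.5 − 4)/4 = 0.375.
Midpoints: 4.1875, 4.5625, 4.9375, 5.3125.
f(4.1875) ≈ 2.4875, f(4.5625) ≈ 2.5617, f(4.9375) ≈ 2.6339, f(5.3125) ≈ 2.7042.
Sum = Δu · [f(4.1875) + f(4.5625) + f(4.9375) + f(5.3125)].
Sum ≈ 3.8952.

3.8952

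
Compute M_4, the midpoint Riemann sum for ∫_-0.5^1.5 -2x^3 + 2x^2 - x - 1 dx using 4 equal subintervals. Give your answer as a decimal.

Δx = (1.5 − (-0.5))/4 = 0.5.
Midpoints: -0.25, 0.25, 0.75, 1.25.
f(-0.25) = -0.59375, f(0.25) = -1.15625, f(0.75) = -1.46875, f(1.25) = -3.03125.
Sum = Δx · [f(-0.25) + f(0.25) + f(0.75) + f(1.25)].
Sum = -3.125.

-3.125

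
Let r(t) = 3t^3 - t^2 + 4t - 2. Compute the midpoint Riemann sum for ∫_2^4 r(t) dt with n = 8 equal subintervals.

Δt = (4 − 2)/8 = 0.25.
Midpoints: 2.125, 2.375, 2.625, 2.875, 3.125, 3.375, 3.625, 3.875.
r(2.125) = 15755/512, r(2.375) = 21529/512, r(2.625) = 28607/512, r(2.875) = 37133/512, r(3.125) = 47251/512, r(3.375) = 59105/512, r(3.625) = 72839/512, r(3.875) = 88597/512.
Sum = Δt · [r(2.125) + r(2.375) + r(2.625) + ...].
Sum = 181.0625.

181.0625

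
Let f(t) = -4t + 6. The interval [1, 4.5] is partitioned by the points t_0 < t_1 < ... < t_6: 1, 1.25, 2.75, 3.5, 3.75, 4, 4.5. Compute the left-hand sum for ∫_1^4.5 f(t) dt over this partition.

Subinterval widths: 0.25, 1.5, 0.75, 0.25, 0.25, 0.5.
Left endpoints: 1, 1.25, 2.75, 3.5, 3.75, 4.
f(1) = 2, f(1.25) = 1, f(2.75) = -5, f(3.5) = -8, f(3.75) = -9, f(4) = -10.
Sum = Σ Δt_i · f(t_i).
Sum = -11.

-11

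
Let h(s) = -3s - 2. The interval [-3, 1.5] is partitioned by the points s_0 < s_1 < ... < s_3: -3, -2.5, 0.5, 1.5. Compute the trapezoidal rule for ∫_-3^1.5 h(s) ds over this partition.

1.125

Subinterval widths: 0.5, 3, 1.
h(-3) = 7, h(-2.5) = 5.5, h(0.5) = -3.5, h(1.5) = -6.5.
On each subinterval the trapezoid contributes (Δs_i/2)·[h(s_{i-1}) + h(s_i)].
Sum = 1.125.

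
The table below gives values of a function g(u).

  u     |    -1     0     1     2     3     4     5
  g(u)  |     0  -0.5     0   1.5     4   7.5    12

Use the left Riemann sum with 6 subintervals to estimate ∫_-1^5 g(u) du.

12.5

Δu = 1.
Sum = 1·[0 + (-0.5) + 0 + 1.5 + 4 + 7.5] = 12.5.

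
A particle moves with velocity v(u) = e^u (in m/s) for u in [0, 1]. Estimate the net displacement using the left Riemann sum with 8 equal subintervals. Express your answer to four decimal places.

Δu = (1 − 0)/8 = 0.125.
Left endpoints: 0, 0.125, 0.25, 0.375, 0.5, 0.625, 0.75, 0.875.
v(0) ≈ 1.0000, v(0.125) ≈ 1.1331, v(0.25) ≈ 1.2840, v(0.375) ≈ 1.4550, v(0.5) ≈ 1.6487, v(0.625) ≈ 1.8682, v(0.75) ≈ 2.1170, v(0.875) ≈ 2.3989.
Sum = Δu · [v(0) + v(0.125) + v(0.25) + ...].
Sum ≈ 1.6131.

1.6131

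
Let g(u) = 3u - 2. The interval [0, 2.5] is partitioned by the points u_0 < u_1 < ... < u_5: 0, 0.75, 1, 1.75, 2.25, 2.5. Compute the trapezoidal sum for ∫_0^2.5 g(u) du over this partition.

Subinterval widths: 0.75, 0.25, 0.75, 0.5, 0.25.
g(0) = -2, g(0.75) = 0.25, g(1) = 1, g(1.75) = 3.25, g(2.25) = 4.75, g(2.5) = 5.5.
On each subinterval the trapezoid contributes (Δu_i/2)·[g(u_{i-1}) + g(u_i)].
Sum = 4.375.

4.375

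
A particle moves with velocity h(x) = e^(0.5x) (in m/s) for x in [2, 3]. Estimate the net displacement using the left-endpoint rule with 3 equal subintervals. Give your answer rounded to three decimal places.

3.241

Δx = (3 − 2)/3 = 1/3.
Left endpoints: 2, 7/3, 8/3.
h(2) ≈ 2.718, h(7/3) ≈ 3.211, h(8/3) ≈ 3.794.
Sum = Δx · [h(2) + h(7/3) + h(8/3)].
Sum ≈ 3.241.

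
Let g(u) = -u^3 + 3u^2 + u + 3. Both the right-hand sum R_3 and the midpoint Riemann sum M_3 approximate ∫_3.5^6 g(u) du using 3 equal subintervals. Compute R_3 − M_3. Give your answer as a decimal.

R_3 ≈ -138.64583.
M_3 ≈ -92.35677.
R_3 − M_3 = -46.2890625.

-46.2890625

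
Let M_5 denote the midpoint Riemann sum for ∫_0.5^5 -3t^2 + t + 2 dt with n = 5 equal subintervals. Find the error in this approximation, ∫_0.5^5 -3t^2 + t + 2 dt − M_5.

Exact integral: ∫_0.5^5 f(t) dt = -103.5.
M_5 = -102.58875.
Error = -103.5 − (-102.58875) = -0.91125.

-0.91125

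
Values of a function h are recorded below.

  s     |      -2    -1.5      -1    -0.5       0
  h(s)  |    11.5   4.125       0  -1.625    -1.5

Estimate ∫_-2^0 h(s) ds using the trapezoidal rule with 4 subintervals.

Δs = 0.5.
T_4 = (0.5/2)·[11.5 + 2·4.125 + 2·0 + 2·(-1.625) + (-1.5)] = 3.75.

3.75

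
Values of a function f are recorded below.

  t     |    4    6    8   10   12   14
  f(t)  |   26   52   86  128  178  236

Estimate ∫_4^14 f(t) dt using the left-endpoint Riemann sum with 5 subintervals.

Δt = 2.
Sum = 2·[26 + 52 + 86 + 128 + 178] = 940.

940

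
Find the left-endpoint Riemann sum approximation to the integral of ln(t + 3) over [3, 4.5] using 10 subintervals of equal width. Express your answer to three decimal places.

2.844

Δt = (4.5 − 3)/10 = 0.15.
Left endpoints: 3, 3.15, 3.3, 3.45, 3.6, 3.75, 3.9, 4.05, 4.2, 4.35.
f(3) ≈ 1.792, f(3.15) ≈ 1.816, f(3.3) ≈ 1.841, f(3.45) ≈ 1.864, f(3.6) ≈ 1.887, f(3.75) ≈ 1.910, f(3.9) ≈ 1.932, f(4.05) ≈ 1.953, f(4.2) ≈ 1.974, f(4.35) ≈ 1.995.
Sum = Δt · [f(3) + f(3.15) + f(3.3) + ...].
Sum ≈ 2.844.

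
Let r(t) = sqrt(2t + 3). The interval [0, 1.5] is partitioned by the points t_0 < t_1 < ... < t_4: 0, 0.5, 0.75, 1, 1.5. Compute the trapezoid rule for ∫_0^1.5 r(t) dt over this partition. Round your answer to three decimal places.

Subinterval widths: 0.5, 0.25, 0.25, 0.5.
r(0) ≈ 1.732, r(0.5) ≈ 2.000, r(0.75) ≈ 2.121, r(1) ≈ 2.236, r(1.5) ≈ 2.449.
On each subinterval the trapezoid contributes (Δt_i/2)·[r(t_{i-1}) + r(t_i)].
Sum ≈ 3.164.

3.164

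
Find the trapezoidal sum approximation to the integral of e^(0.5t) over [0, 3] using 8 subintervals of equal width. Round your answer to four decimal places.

Δt = (3 − 0)/8 = 0.375.
f(0) ≈ 1.0000, f(0.375) ≈ 1.2062, f(0.75) ≈ 1.4550, f(1.125) ≈ 1.7551, f(1.5) ≈ 2.1170, f(1.875) ≈ 2.5536, f(2.25) ≈ 3.0802, f(2.625) ≈ 3.7155, f(3) ≈ 4.4817.
T_8 = (Δt/2)·[f(t_0) + 2f(t_1) + ... + 2f(t_{7}) + f(t_8)].
Sum ≈ 6.9838.

6.9838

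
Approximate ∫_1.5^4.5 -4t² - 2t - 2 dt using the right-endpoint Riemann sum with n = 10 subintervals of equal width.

Δt = (4.5 − 1.5)/10 = 0.3.
Right endpoints: 1.8, 2.1, 2.4, 2.7, 3, 3.3, 3.6, 3.9, 4.2, 4.5.
f(1.8) = -18.56, f(2.1) = -23.84, f(2.4) = -29.84, f(2.7) = -36.56, f(3) = -44, f(3.3) = -52.16, f(3.6) = -61.04, f(3.9) = -70.64, f(4.2) = -80.96, f(4.5) = -92.
Sum = Δt · [f(1.8) + f(2.1) + f(2.4) + ...].
Sum = -152.88.

-152.88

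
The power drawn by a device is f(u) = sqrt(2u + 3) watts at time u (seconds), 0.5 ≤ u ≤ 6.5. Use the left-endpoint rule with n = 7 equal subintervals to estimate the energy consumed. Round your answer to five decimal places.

Δu = (6.5 − 0.5)/7 = 6/7.
Left endpoints: 0.5, 19/14, 31/14, 43/14, 55/14, 67/14, 79/14.
f(0.5) ≈ 2.00000, f(19/14) ≈ 2.39046, f(31/14) ≈ 2.72554, f(43/14) ≈ 3.02372, f(55/14) ≈ 3.29502, f(67/14) ≈ 3.54562, f(79/14) ≈ 3.77964.
Sum = Δu · [f(0.5) + f(19/14) + f(31/14) + ...].
Sum ≈ 17.79428.

17.79428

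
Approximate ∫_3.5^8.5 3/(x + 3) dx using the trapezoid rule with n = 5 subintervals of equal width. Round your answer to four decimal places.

Δx = (8.5 − 3.5)/5 = 1.
f(3.5) = 6/13, f(4.5) = 0.4, f(5.5) = 6/17, f(6.5) = 6/19, f(7.5) = 2/7, f(8.5) = 6/23.
T_5 = (Δx/2)·[f(x_0) + 2f(x_1) + ... + 2f(x_{4}) + f(x_5)].
Sum ≈ 1.7156.

1.7156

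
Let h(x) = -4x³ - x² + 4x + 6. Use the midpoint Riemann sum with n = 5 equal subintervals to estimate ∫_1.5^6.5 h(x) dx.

Δx = (6.5 − 1.5)/5 = 1.
Midpoints: 2, 3, 4, 5, 6.
h(2) = -22, h(3) = -99, h(4) = -250, h(5) = -499, h(6) = -870.
Sum = Δx · [h(2) + h(3) + h(4) + h(5) + h(6)].
Sum = -1740.

-1740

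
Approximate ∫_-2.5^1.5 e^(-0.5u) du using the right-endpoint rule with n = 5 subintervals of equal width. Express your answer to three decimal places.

Δu = (1.5 − (-2.5))/5 = 0.8.
Right endpoints: -1.7, -0.9, -0.1, 0.7, 1.5.
f(-1.7) ≈ 2.340, f(-0.9) ≈ 1.568, f(-0.1) ≈ 1.051, f(0.7) ≈ 0.705, f(1.5) ≈ 0.472.
Sum = Δu · [f(-1.7) + f(-0.9) + f(-0.1) + f(0.7) + f(1.5)].
Sum ≈ 4.909.

4.909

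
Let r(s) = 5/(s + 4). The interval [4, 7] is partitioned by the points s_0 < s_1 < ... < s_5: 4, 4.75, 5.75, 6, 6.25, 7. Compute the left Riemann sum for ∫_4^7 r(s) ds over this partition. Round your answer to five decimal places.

Subinterval widths: 0.75, 1, 0.25, 0.25, 0.75.
Left endpoints: 4, 4.75, 5.75, 6, 6.25.
r(4) = 0.625, r(4.75) = 4/7, r(5.75) = 20/39, r(6) = 0.5, r(6.25) = 20/41.
Sum = Σ Δs_i · r(s_i).
Sum ≈ 1.65924.

1.65924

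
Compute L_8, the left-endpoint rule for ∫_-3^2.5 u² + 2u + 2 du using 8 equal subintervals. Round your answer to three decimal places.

20.056

Δu = (2.5 − (-3))/8 = 0.6875.
Left endpoints: -3, -2.3125, -1.625, -0.9375, -0.25, 0.4375, 1.125, 1.8125.
f(-3) = 5, f(-2.3125) = 2.72265625, f(-1.625) = 1.390625, f(-0.9375) = 1.00390625, f(-0.25) = 1.5625, f(0.4375) = 3.06640625, f(1.125) = 5.515625, f(1.8125) = 8.91015625.
Sum = Δu · [f(-3) + f(-2.3125) + f(-1.625) + ...].
Sum ≈ 20.056.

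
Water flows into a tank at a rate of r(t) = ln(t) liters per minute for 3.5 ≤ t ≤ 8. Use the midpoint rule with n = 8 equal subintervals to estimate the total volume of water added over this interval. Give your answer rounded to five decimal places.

7.75298

Δt = (8 − 3.5)/8 = 0.5625.
Midpoints: 3.78125, 4.34375, 4.90625, 5.46875, 6.03125, 6.59375, 7.15625, 7.71875.
r(3.78125) ≈ 1.33005, r(4.34375) ≈ 1.46874, r(4.90625) ≈ 1.59051, r(5.46875) ≈ 1.69905, r(6.03125) ≈ 1.79695, r(6.59375) ≈ 1.88612, r(7.15625) ≈ 1.96799, r(7.71875) ≈ 2.04365.
Sum = Δt · [r(3.78125) + r(4.34375) + r(4.90625) + ...].
Sum ≈ 7.75298.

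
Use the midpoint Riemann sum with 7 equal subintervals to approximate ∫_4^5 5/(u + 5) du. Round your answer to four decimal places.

Δu = (5 − 4)/7 = 1/7.
Midpoints: 57/14, 59/14, 61/14, 4.5, 65/14, 67/14, 69/14.
f(57/14) = 70/127, f(59/14) = 70/129, f(61/14) = 70/131, f(4.5) = 10/19, f(65/14) = 14/27, f(67/14) = 70/137, f(69/14) = 70/139.
Sum = Δu · [f(57/14) + f(59/14) + f(61/14) + ...].
Sum ≈ 0.5268.

0.5268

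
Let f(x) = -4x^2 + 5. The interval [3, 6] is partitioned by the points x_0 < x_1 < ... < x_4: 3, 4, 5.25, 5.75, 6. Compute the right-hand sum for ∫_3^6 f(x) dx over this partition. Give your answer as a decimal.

Subinterval widths: 1, 1.25, 0.5, 0.25.
Right endpoints: 4, 5.25, 5.75, 6.
f(4) = -59, f(5.25) = -105.25, f(5.75) = -127.25, f(6) = -139.
Sum = Σ Δx_i · f(x_i).
Sum = -288.9375.

-288.9375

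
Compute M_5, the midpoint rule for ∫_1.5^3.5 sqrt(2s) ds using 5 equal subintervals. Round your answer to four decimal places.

Δs = (3.5 − 1.5)/5 = 0.4.
Midpoints: 1.7, 2.1, 2.5, 2.9, 3.3.
f(1.7) ≈ 1.8439, f(2.1) ≈ 2.0494, f(2.5) ≈ 2.2361, f(2.9) ≈ 2.4083, f(3.3) ≈ 2.5690.
Sum = Δs · [f(1.7) + f(2.1) + f(2.5) + f(2.9) + f(3.3)].
Sum ≈ 4.4427.

4.4427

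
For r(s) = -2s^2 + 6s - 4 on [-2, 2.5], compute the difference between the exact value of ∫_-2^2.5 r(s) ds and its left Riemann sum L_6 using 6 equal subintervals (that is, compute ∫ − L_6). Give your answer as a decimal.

Exact integral: ∫_-2^2.5 r(s) ds = -27.
L_6 = -36.28125.
Error = -27 − (-36.28125) = 9.28125.

9.28125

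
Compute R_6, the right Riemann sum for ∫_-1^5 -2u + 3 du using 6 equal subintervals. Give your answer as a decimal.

Δu = (5 − (-1))/6 = 1.
Right endpoints: 0, 1, 2, 3, 4, 5.
f(0) = 3, f(1) = 1, f(2) = -1, f(3) = -3, f(4) = -5, f(5) = -7.
Sum = Δu · [f(0) + f(1) + f(2) + ...].
Sum = -12.

-12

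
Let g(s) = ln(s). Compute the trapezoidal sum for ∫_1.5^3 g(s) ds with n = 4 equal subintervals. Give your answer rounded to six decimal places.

1.183747

Δs = (3 − 1.5)/4 = 0.375.
g(1.5) ≈ 0.405465, g(1.875) ≈ 0.628609, g(2.25) ≈ 0.810930, g(2.625) ≈ 0.965081, g(3) ≈ 1.098612.
T_4 = (Δs/2)·[g(s_0) + 2g(s_1) + 2g(s_2) + 2g(s_3) + g(s_4)].
Sum ≈ 1.183747.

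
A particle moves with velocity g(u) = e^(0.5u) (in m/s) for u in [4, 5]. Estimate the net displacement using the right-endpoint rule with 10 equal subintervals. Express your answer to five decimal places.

Δu = (5 − 4)/10 = 0.1.
Right endpoints: 4.1, 4.2, 4.3, 4.4, 4.5, 4.6, 4.7, 4.8, 4.9, 5.
g(4.1) ≈ 7.76790, g(4.2) ≈ 8.16617, g(4.3) ≈ 8.58486, g(4.4) ≈ 9.02501, g(4.5) ≈ 9.48774, g(4.6) ≈ 9.97418, g(4.7) ≈ 10.48557, g(4.8) ≈ 11.02318, g(4.9) ≈ 11.58835, g(5) ≈ 12.18249.
Sum = Δu · [g(4.1) + g(4.2) + g(4.3) + ...].
Sum ≈ 9.82854.

9.82854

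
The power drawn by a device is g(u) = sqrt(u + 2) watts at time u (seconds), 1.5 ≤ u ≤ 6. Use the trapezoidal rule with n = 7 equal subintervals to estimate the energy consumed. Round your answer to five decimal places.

10.71656

Δu = (6 − 1.5)/7 = 9/14.
g(1.5) ≈ 1.87083, g(15/7) ≈ 2.03540, g(39/14) ≈ 2.18763, g(24/7) ≈ 2.32993, g(57/14) ≈ 2.46403, g(33/7) ≈ 2.59119, g(75/14) ≈ 2.71241, g(6) ≈ 2.82843.
T_7 = (Δu/2)·[g(u_0) + 2g(u_1) + ... + 2g(u_{6}) + g(u_7)].
Sum ≈ 10.71656.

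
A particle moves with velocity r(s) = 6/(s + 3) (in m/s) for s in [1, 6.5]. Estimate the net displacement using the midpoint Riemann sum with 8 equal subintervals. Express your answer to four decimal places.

5.1839

Δs = (6.5 − 1)/8 = 0.6875.
Midpoints: 1.34375, 2.03125, 2.71875, 3.40625, 4.09375, 4.78125, 5.46875, 6.15625.
r(1.34375) = 192/139, r(2.03125) = 192/161, r(2.71875) = 64/61, r(3.40625) = 192/205, r(4.09375) = 192/227, r(4.78125) = 64/83, r(5.46875) = 192/271, r(6.15625) = 192/293.
Sum = Δs · [r(1.34375) + r(2.03125) + r(2.71875) + ...].
Sum ≈ 5.1839.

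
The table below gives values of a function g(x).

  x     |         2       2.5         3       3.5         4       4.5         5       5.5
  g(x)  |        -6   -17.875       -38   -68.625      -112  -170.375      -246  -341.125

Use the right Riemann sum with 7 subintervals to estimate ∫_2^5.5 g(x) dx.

Δx = 0.5.
Sum = 0.5·[(-17.875) + (-38) + (-68.625) + (-112) + (-170.375) + (-246) + (-341.125)] = -497.

-497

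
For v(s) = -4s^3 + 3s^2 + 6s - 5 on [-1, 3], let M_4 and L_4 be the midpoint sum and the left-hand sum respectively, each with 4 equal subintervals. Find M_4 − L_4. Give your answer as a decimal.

-23

M_4 = -45.
L_4 = -22.
M_4 − L_4 = -23.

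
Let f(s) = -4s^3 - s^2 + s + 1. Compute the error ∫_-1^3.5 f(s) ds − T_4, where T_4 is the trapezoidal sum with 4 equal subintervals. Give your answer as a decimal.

Exact integral: ∫_-1^3.5 f(s) ds = -153.5625.
T_4 = -168.75.
Error = -153.5625 − (-168.75) = 15.1875.

15.1875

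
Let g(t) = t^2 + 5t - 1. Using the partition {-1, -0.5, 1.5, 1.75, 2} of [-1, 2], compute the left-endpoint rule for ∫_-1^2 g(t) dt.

-4.109375

Subinterval widths: 0.5, 2, 0.25, 0.25.
Left endpoints: -1, -0.5, 1.5, 1.75.
g(-1) = -5, g(-0.5) = -3.25, g(1.5) = 8.75, g(1.75) = 10.8125.
Sum = Σ Δt_i · g(t_i).
Sum = -4.109375.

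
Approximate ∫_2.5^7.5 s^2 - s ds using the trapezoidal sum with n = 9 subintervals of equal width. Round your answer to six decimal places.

Δs = (7.5 − 2.5)/9 = 5/9.
f(2.5) = 3.75, f(55/18) = 2035/324, f(65/18) = 3055/324, f(25/6) = 475/36, f(85/18) = 5695/324, f(95/18) = 7315/324, f(35/6) = 1015/36, f(115/18) = 11155/324, f(125/18) = 13375/324, f(7.5) = 48.75.
T_9 = (Δs/2)·[f(s_0) + 2f(s_1) + ... + 2f(s_{8}) + f(s_9)].
Sum ≈ 110.673868.

110.673868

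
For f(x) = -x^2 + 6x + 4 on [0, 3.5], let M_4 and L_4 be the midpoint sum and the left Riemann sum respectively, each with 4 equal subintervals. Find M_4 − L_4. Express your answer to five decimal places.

M_4 ≈ 36.6816406.
L_4 = 32.18359375.
M_4 − L_4 ≈ 4.49805.

4.49805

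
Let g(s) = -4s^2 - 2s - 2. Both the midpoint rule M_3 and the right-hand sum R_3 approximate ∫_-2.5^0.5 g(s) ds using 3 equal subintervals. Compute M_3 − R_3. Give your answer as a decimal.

M_3 = -20.
R_3 = -14.
M_3 − R_3 = -6.

-6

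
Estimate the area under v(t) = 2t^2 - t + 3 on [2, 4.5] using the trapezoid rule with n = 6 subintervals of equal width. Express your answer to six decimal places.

54.936343

Δt = (4.5 − 2)/6 = 5/12.
v(2) = 9, v(29/12) = 883/72, v(17/6) = 146/9, v(3.25) = 20.875, v(11/3) = 236/9, v(49/12) = 2323/72, v(4.5) = 39.
T_6 = (Δt/2)·[v(t_0) + 2v(t_1) + ... + 2v(t_{5}) + v(t_6)].
Sum ≈ 54.936343.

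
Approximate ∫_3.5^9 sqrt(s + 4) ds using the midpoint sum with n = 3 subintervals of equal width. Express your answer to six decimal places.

17.561170

Δs = (9 − 3.5)/3 = 11/6.
Midpoints: 53/12, 6.25, 97/12.
f(53/12) ≈ 2.901149, f(6.25) ≈ 3.201562, f(97/12) ≈ 3.476109.
Sum = Δs · [f(53/12) + f(6.25) + f(97/12)].
Sum ≈ 17.561170.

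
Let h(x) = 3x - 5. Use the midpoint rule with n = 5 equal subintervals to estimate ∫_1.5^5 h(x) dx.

16.625

Δx = (5 − 1.5)/5 = 0.7.
Midpoints: 1.85, 2.55, 3.25, 3.95, 4.65.
h(1.85) = 0.55, h(2.55) = 2.65, h(3.25) = 4.75, h(3.95) = 6.85, h(4.65) = 8.95.
Sum = Δx · [h(1.85) + h(2.55) + h(3.25) + h(3.95) + h(4.65)].
Sum = 16.625.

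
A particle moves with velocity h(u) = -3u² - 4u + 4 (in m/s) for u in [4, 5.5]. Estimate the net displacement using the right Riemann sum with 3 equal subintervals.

-137.25

Δu = (5.5 − 4)/3 = 0.5.
Right endpoints: 4.5, 5, 5.5.
h(4.5) = -74.75, h(5) = -91, h(5.5) = -108.75.
Sum = Δu · [h(4.5) + h(5) + h(5.5)].
Sum = -137.25.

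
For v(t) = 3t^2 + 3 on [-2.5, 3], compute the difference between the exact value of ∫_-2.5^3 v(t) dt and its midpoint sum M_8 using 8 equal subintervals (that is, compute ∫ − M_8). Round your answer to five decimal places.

Exact integral: ∫_-2.5^3 v(t) dt = 59.125.
M_8 ≈ 58.4750977.
Error ≈ 59.125 − 58.4750977 ≈ 0.64990.

0.64990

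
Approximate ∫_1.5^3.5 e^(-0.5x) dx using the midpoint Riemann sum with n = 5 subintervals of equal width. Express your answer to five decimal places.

Δx = (3.5 − 1.5)/5 = 0.4.
Midpoints: 1.7, 2.1, 2.5, 2.9, 3.3.
f(1.7) ≈ 0.42741, f(2.1) ≈ 0.34994, f(2.5) ≈ 0.28650, f(2.9) ≈ 0.23457, f(3.3) ≈ 0.19205.
Sum = Δx · [f(1.7) + f(2.1) + f(2.5) + f(2.9) + f(3.3)].
Sum ≈ 0.59619.

0.59619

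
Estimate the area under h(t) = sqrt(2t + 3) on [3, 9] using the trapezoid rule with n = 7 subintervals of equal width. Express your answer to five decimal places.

23.07099

Δt = (9 − 3)/7 = 6/7.
h(3) ≈ 3.00000, h(27/7) ≈ 3.27327, h(33/7) ≈ 3.52542, h(39/7) ≈ 3.76070, h(45/7) ≈ 3.98210, h(51/7) ≈ 4.19183, h(57/7) ≈ 4.39155, h(9) ≈ 4.58258.
T_7 = (Δt/2)·[h(t_0) + 2h(t_1) + ... + 2h(t_{6}) + h(t_7)].
Sum ≈ 23.07099.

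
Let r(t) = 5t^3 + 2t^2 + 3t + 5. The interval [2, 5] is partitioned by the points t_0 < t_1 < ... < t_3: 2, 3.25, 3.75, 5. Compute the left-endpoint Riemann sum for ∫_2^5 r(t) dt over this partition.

Subinterval widths: 1.25, 0.5, 1.25.
Left endpoints: 2, 3.25, 3.75.
r(2) = 59, r(3.25) = 207.515625, r(3.75) = 308.046875.
Sum = Σ Δt_i · r(t_i).
Sum = 562.56640625.

562.56640625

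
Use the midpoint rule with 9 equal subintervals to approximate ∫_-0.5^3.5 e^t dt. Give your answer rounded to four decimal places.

32.2429

Δt = (3.5 − (-0.5))/9 = 4/9.
Midpoints: -5/18, 1/6, 11/18, 19/18, 1.5, 35/18, 43/18, 17/6, 59/18.
f(-5/18) ≈ 0.7575, f(1/6) ≈ 1.1814, f(11/18) ≈ 1.8425, f(19/18) ≈ 2.8736, f(1.5) ≈ 4.4817, f(35/18) ≈ 6.9897, f(43/18) ≈ 10.9014, f(17/6) ≈ 17.0020, f(59/18) ≈ 26.5168.
Sum = Δt · [f(-5/18) + f(1/6) + f(11/18) + ...].
Sum ≈ 32.2429.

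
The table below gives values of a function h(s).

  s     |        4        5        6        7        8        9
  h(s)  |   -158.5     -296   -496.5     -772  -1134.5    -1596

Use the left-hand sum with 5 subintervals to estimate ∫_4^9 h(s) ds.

-2857.5

Δs = 1.
Sum = 1·[(-158.5) + (-296) + (-496.5) + (-772) + (-1134.5)] = -2857.5.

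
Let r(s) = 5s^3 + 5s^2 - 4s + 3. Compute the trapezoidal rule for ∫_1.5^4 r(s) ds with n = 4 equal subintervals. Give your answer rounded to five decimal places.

Δs = (4 − 1.5)/4 = 0.625.
r(1.5) = 25.125, r(2.125) = 33309/512, r(2.75) = 133.796875, r(3.375) = 122199/512, r(4) = 387.
T_4 = (Δs/2)·[r(s_0) + 2r(s_1) + 2r(s_2) + 2r(s_3) + r(s_4)].
Sum ≈ 402.24121.

402.24121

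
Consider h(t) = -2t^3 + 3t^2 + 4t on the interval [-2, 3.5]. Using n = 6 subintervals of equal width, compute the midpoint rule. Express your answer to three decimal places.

0.921

Δt = (3.5 − (-2))/6 = 11/12.
Midpoints: -37/24, -0.625, 7/24, 29/24, 2.125, 73/24.
h(-37/24) = 57313/6912, h(-0.625) = -0.83984375, h(7/24) = 9485/6912, h(29/24) = 39295/6912, h(2.125) = 2.85546875, h(73/24) = -113077/6912.
Sum = Δt · [h(-37/24) + h(-0.625) + h(7/24) + ...].
Sum ≈ 0.921.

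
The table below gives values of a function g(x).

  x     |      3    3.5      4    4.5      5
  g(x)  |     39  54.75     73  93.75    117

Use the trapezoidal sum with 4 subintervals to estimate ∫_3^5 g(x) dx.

149.75

Δx = 0.5.
T_4 = (0.5/2)·[39 + 2·54.75 + 2·73 + 2·93.75 + 117] = 149.75.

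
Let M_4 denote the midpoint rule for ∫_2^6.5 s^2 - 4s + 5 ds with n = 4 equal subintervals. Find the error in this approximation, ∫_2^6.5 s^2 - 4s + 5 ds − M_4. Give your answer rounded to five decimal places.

0.47461

Exact integral: ∫_2^6.5 f(s) ds = 34.875.
M_4 ≈ 34.4003906.
Error ≈ 34.875 − 34.4003906 ≈ 0.47461.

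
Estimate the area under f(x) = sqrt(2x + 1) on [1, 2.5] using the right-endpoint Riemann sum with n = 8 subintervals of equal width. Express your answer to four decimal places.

3.2337

Δx = (2.5 − 1)/8 = 0.1875.
Right endpoints: 1.1875, 1.375, 1.5625, 1.75, 1.9375, 2.125, 2.3125, 2.5.
f(1.1875) ≈ 1.8371, f(1.375) ≈ 1.9365, f(1.5625) ≈ 2.0310, f(1.75) ≈ 2.1213, f(1.9375) ≈ 2.2079, f(2.125) ≈ 2.2913, f(2.3125) ≈ 2.3717, f(2.5) ≈ 2.4495.
Sum = Δx · [f(1.1875) + f(1.375) + f(1.5625) + ...].
Sum ≈ 3.2337.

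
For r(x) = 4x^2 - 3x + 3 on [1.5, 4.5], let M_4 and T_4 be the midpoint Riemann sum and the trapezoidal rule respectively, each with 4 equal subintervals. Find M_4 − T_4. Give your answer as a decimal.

-1.6875

M_4 = 98.4375.
T_4 = 100.125.
M_4 − T_4 = -1.6875.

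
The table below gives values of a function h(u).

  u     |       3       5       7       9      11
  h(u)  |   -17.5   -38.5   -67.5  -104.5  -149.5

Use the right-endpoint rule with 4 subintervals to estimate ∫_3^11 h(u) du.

Δu = 2.
Sum = 2·[(-38.5) + (-67.5) + (-104.5) + (-149.5)] = -720.

-720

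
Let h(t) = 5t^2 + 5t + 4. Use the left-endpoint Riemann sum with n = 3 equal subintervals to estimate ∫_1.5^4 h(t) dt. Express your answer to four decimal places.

Δt = (4 − 1.5)/3 = 5/6.
Left endpoints: 1.5, 7/3, 19/6.
h(1.5) = 22.75, h(7/3) = 386/9, h(19/6) = 2519/36.
Sum = Δt · [h(1.5) + h(7/3) + h(19/6)].
Sum ≈ 113.0093.

113.0093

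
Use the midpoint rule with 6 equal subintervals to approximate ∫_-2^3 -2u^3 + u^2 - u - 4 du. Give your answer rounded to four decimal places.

Δu = (3 − (-2))/6 = 5/6.
Midpoints: -19/12, -0.75, 1/12, 11/12, 1.75, 31/12.
f(-19/12) = 6937/864, f(-0.75) = -1.84375, f(1/12) = -3523/864, f(11/12) = -4853/864, f(1.75) = -13.40625, f(31/12) = -29713/864.
Sum = Δu · [f(-19/12) + f(-0.75) + f(1/12) + ...].
Sum ≈ -42.7546.

-42.7546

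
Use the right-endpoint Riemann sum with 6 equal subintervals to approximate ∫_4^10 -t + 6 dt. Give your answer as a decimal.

-9

Δt = (10 − 4)/6 = 1.
Right endpoints: 5, 6, 7, 8, 9, 10.
f(5) = 1, f(6) = 0, f(7) = -1, f(8) = -2, f(9) = -3, f(10) = -4.
Sum = Δt · [f(5) + f(6) + f(7) + ...].
Sum = -9.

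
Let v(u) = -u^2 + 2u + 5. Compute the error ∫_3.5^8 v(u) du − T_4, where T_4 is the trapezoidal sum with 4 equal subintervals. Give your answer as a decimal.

Exact integral: ∫_3.5^8 v(u) du = -82.125.
T_4 = -83.07421875.
Error = -82.125 − (-83.07421875) = 0.94921875.

0.94921875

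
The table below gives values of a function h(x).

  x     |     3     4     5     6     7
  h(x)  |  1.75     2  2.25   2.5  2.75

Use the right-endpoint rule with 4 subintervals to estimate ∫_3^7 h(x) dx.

Δx = 1.
Sum = 1·[2 + 2.25 + 2.5 + 2.75] = 9.5.

9.5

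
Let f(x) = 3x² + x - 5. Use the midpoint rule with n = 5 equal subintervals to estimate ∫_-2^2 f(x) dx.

-4.64

Δx = (2 − (-2))/5 = 0.8.
Midpoints: -1.6, -0.8, 0, 0.8, 1.6.
f(-1.6) = 1.08, f(-0.8) = -3.88, f(0) = -5, f(0.8) = -2.28, f(1.6) = 4.28.
Sum = Δx · [f(-1.6) + f(-0.8) + f(0) + f(0.8) + f(1.6)].
Sum = -4.64.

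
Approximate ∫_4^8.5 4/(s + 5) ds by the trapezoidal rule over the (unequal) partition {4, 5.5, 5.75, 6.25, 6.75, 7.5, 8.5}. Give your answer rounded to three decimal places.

Subinterval widths: 1.5, 0.25, 0.5, 0.5, 0.75, 1.
f(4) = 4/9, f(5.5) = 8/21, f(5.75) = 16/43, f(6.25) = 16/45, f(6.75) = 16/47, f(7.5) = 0.32, f(8.5) = 8/27.
On each subinterval the trapezoid contributes (Δs_i/2)·[f(s_{i-1}) + f(s_i)].
Sum ≈ 1.625.

1.625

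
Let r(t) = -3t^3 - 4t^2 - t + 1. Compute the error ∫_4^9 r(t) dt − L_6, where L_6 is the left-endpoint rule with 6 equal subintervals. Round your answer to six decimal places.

Exact integral: ∫_4^9 r(t) dt ≈ -5642.91666667.
L_6 ≈ -4737.41898148.
Error ≈ -5642.91666667 − (-4737.41898148) ≈ -905.497685.

-905.497685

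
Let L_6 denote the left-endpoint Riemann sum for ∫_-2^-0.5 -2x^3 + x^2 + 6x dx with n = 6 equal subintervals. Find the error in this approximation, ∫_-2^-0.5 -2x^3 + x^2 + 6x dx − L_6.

-1.4453125

Exact integral: ∫_-2^-0.5 f(x) dx = -0.65625.
L_6 = 0.7890625.
Error = -0.65625 − 0.7890625 = -1.4453125.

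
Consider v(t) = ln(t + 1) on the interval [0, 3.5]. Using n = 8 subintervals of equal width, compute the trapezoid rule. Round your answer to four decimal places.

3.2560

Δt = (3.5 − 0)/8 = 0.4375.
v(0) ≈ 0.0000, v(0.4375) ≈ 0.3629, v(0.875) ≈ 0.6286, v(1.3125) ≈ 0.8383, v(1.75) ≈ 1.0116, v(2.1875) ≈ 1.1592, v(2.625) ≈ 1.2879, v(3.0625) ≈ 1.4018, v(3.5) ≈ 1.5041.
T_8 = (Δt/2)·[v(t_0) + 2v(t_1) + ... + 2v(t_{7}) + v(t_8)].
Sum ≈ 3.2560.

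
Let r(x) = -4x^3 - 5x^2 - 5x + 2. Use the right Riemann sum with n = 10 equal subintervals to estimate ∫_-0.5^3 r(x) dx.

-172.15625

Δx = (3 − (-0.5))/10 = 0.35.
Right endpoints: -0.15, 0.2, 0.55, 0.9, 1.25, 1.6, 1.95, 2.3, 2.65, 3.
r(-0.15) = 2.651, r(0.2) = 0.768, r(0.55) = -2.928, r(0.9) = -9.466, r(1.25) = -19.875, r(1.6) = -35.184, r(1.95) = -56.422, r(2.3) = -84.618, r(2.65) = -120.801, r(3) = -166.
Sum = Δx · [r(-0.15) + r(0.2) + r(0.55) + ...].
Sum = -172.15625.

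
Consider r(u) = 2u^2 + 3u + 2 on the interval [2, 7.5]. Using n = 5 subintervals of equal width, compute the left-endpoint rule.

Δu = (7.5 − 2)/5 = 1.1.
Left endpoints: 2, 3.1, 4.2, 5.3, 6.4.
r(2) = 16, r(3.1) = 30.52, r(4.2) = 49.88, r(5.3) = 74.08, r(6.4) = 103.12.
Sum = Δu · [r(2) + r(3.1) + r(4.2) + r(5.3) + r(6.4)].
Sum = 300.96.

300.96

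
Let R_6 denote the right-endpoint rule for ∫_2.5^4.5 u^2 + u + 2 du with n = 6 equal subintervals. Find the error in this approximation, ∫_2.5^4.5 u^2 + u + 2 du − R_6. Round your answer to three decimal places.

-2.704

Exact integral: ∫_2.5^4.5 f(u) du ≈ 36.16667.
R_6 ≈ 38.87037.
Error ≈ 36.16667 − 38.87037 ≈ -2.704.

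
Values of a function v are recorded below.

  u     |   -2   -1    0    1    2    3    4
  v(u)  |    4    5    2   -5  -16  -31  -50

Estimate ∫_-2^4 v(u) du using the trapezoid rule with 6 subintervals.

Δu = 1.
T_6 = (1/2)·[4 + 2·5 + 2·2 + 2·(-5) + 2·(-16) + 2·(-31) + (-50)] = -68.

-68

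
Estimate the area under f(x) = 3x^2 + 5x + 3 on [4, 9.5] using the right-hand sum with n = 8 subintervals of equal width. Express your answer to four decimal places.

1082.8232

Δx = (9.5 − 4)/8 = 0.6875.
Right endpoints: 4.6875, 5.375, 6.0625, 6.75, 7.4375, 8.125, 8.8125, 9.5.
f(4.6875) = 92.35546875, f(5.375) = 116.546875, f(6.0625) = 143.57421875, f(6.75) = 173.4375, f(7.4375) = 206.13671875, f(8.125) = 241.671875, f(8.8125) = 280.04296875, f(9.5) = 321.25.
Sum = Δx · [f(4.6875) + f(5.375) + f(6.0625) + ...].
Sum ≈ 1082.8232.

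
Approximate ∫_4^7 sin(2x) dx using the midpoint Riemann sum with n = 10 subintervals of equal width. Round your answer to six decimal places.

-0.143258

Δx = (7 − 4)/10 = 0.3.
Midpoints: 4.15, 4.45, 4.75, 5.05, 5.35, 5.65, 5.95, 6.25, 6.55, 6.85.
f(4.15) ≈ 0.902172, f(4.45) ≈ 0.501021, f(4.75) ≈ -0.075151, f(5.05) ≈ -0.625071, f(5.35) ≈ -0.956635, f(5.65) ≈ -0.954019, f(5.95) ≈ -0.618137, f(6.25) ≈ -0.066322, f(6.55) ≈ 0.508661, f(6.85) ≈ 0.905955.
Sum = Δx · [f(4.15) + f(4.45) + f(4.75) + ...].
Sum ≈ -0.143258.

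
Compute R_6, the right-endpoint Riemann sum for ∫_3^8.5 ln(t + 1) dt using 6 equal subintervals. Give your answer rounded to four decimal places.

10.7284

Δt = (8.5 − 3)/6 = 11/12.
Right endpoints: 47/12, 29/6, 5.75, 20/3, 91/12, 8.5.
f(47/12) ≈ 1.5926, f(29/6) ≈ 1.7636, f(5.75) ≈ 1.9095, f(20/3) ≈ 2.0369, f(91/12) ≈ 2.1498, f(8.5) ≈ 2.2513.
Sum = Δt · [f(47/12) + f(29/6) + f(5.75) + ...].
Sum ≈ 10.7284.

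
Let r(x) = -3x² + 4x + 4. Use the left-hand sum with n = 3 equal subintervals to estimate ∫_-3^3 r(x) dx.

-66

Δx = (3 − (-3))/3 = 2.
Left endpoints: -3, -1, 1.
r(-3) = -35, r(-1) = -3, r(1) = 5.
Sum = Δx · [r(-3) + r(-1) + r(1)].
Sum = -66.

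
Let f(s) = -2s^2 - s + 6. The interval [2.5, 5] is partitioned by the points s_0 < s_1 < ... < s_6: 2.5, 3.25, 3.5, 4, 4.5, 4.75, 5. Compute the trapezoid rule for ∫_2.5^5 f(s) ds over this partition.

-67.53125

Subinterval widths: 0.75, 0.25, 0.5, 0.5, 0.25, 0.25.
f(2.5) = -9, f(3.25) = -18.375, f(3.5) = -22, f(4) = -30, f(4.5) = -39, f(4.75) = -43.875, f(5) = -49.
On each subinterval the trapezoid contributes (Δs_i/2)·[f(s_{i-1}) + f(s_i)].
Sum = -67.53125.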